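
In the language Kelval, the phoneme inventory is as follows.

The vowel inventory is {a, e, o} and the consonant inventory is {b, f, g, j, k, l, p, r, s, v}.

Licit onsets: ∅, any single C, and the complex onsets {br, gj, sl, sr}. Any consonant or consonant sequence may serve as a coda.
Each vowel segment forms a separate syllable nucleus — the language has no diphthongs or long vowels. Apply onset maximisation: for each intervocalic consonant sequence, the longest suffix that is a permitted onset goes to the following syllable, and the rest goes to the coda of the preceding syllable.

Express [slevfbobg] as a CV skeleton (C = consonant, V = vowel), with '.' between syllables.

The vowels are e, o — 2 nuclei, so 2 syllables.
V1 /e/ – V2 /o/: /vfb/ — longest licit onset from the right is /b/, leaving /vf/ as coda.
Putting it together: slevf.bobg.
Mapping each syllable to C/V: /slevf/ → CCVCC, /bobg/ → CVCC.

CCVCC.CVCC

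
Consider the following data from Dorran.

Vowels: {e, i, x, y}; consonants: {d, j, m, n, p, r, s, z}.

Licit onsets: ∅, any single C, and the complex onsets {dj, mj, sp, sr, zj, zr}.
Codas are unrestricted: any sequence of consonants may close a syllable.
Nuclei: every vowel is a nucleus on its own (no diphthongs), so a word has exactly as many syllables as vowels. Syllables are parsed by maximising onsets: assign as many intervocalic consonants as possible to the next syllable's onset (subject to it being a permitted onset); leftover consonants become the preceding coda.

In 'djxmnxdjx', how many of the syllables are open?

2

Nuclei (vowels): x, x, x → 3 syllables.
Between /x/ (V1) and /x/ (V2): /mn/ — longest licit onset from the right is /n/, leaving /m/ as coda.
Between /x/ (V2) and /x/ (V3): cluster /dj/ — /dj/ is itself a permitted onset, so the whole cluster goes right; preceding coda = ∅.
Result: djxm.nx.djx.
Classifying each syllable: /djxm/ (closed), /nx/ (open), /djx/ (open).
Open syllables: 2.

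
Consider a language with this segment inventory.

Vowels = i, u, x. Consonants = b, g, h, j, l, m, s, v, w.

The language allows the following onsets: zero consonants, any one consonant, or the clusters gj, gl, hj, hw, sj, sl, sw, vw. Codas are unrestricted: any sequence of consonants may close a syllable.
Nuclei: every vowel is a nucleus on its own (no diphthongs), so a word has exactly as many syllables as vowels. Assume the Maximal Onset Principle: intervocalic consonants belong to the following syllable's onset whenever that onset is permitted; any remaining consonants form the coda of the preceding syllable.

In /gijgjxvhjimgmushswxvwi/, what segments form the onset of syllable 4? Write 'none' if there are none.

m

Nuclei (vowels): i, x, i, u, x, i → 6 syllables.
σ1/σ2 boundary: cluster /jgj/ — the longest permitted-onset suffix is /gj/; onset = /gj/, preceding coda = /j/.
σ2/σ3 boundary: /vhj/; trying suffixes from longest down, /hj/ is the first permitted one, so coda /v/ | onset /hj/.
σ3/σ4 boundary: cluster /mgm/ — the longest permitted-onset suffix is /m/; onset = /m/, preceding coda = /mg/.
σ4/σ5 boundary: /shsw/ splits as /sh/ + /sw/ (/sw/ is the longest suffix that is a licit onset).
σ5/σ6 boundary: cluster /vw/ — /vw/ is itself a permitted onset, so the whole cluster goes right; preceding coda = ∅.
Result: gij.gjxv.hjimg.mush.swx.vwi.
Syllable 4 is /mush/: onset /m/, nucleus /u/, coda /sh/.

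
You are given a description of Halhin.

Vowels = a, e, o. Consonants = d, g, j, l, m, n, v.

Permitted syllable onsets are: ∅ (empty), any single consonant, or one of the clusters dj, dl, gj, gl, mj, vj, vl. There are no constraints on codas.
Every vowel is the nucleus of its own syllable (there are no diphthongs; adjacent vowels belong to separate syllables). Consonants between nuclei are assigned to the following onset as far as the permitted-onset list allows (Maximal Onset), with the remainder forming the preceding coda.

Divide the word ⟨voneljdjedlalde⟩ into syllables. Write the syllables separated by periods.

The vowels are o, e, e, a, e — 5 nuclei, so 5 syllables.
σ1/σ2 boundary: just /n/ — single C goes to the following onset.
σ2/σ3 boundary: /ljdj/ splits as /lj/ + /dj/ (/dj/ is the longest suffix that is a licit onset).
σ3/σ4 boundary: /dl/ is a licit onset in full, so it all attaches to the next syllable.
σ4/σ5 boundary: /ld/ — longest licit onset from the right is /d/, leaving /l/ as coda.

vo.nelj.dje.dlal.de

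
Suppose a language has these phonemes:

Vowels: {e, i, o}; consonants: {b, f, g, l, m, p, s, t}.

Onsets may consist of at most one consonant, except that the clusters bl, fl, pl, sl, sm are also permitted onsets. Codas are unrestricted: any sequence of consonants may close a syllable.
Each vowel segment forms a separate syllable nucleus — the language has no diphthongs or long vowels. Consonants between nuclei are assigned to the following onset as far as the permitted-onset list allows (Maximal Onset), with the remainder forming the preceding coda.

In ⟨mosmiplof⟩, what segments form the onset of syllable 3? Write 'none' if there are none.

pl

Nuclei (vowels): o, i, o → 3 syllables.
σ1/σ2 boundary: /sm/ — entire cluster is a permitted onset → onset /sm/, coda ∅.
σ2/σ3 boundary: /pl/ is a licit onset in full, so it all attaches to the next syllable.
Result: mo.smi.plof.
Syllable 3 is /plof/: onset /pl/, nucleus /o/, coda /f/.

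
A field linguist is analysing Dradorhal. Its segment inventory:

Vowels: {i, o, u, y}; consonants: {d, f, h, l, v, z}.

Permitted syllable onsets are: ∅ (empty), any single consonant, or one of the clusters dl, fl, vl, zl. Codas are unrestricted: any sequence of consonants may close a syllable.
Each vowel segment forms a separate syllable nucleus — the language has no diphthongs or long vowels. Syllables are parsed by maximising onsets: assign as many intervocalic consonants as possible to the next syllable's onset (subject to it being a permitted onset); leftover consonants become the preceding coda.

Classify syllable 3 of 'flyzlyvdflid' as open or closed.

The vowels are y, y, i — 3 nuclei, so 3 syllables.
/y…y/ gap (V1→V2): /zl/ is a licit onset in full, so it all attaches to the next syllable.
/y…i/ gap (V2→V3): /vdfl/ splits as /vd/ + /fl/ (/fl/ is the longest suffix that is a licit onset).
So the parse is fly.zlyvd.flid.
Syllable 3 is /flid/ with coda /d/, so it is closed.

closed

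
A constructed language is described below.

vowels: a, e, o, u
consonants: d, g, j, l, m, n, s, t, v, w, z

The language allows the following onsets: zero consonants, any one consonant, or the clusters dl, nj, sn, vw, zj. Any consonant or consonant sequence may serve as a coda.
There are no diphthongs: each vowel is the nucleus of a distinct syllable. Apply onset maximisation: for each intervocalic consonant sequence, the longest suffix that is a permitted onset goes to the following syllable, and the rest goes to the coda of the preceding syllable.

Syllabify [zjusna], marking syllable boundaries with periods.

zju.sna

The vowels are u, a — 2 nuclei, so 2 syllables.
σ1/σ2 boundary: /sn/ — entire cluster is a permitted onset → onset /sn/, coda ∅.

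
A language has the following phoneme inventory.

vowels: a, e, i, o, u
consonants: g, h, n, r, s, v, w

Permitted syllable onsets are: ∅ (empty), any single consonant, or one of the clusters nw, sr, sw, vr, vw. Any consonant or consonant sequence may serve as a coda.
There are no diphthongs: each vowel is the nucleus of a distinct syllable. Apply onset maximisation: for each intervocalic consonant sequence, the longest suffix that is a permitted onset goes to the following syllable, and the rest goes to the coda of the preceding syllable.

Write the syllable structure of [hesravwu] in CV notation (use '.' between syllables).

CV.CCV.CCV

The vowels are e, a, u — 3 nuclei, so 3 syllables.
Between /e/ (V1) and /a/ (V2): cluster /sr/ — /sr/ is itself a permitted onset, so the whole cluster goes right; preceding coda = ∅.
Between /a/ (V2) and /u/ (V3): cluster /vw/ — /vw/ is itself a permitted onset, so the whole cluster goes right; preceding coda = ∅.
Syllabification: he.sra.vwu.
Mapping each syllable to C/V: /he/ → CV, /sra/ → CCV, /vwu/ → CCV.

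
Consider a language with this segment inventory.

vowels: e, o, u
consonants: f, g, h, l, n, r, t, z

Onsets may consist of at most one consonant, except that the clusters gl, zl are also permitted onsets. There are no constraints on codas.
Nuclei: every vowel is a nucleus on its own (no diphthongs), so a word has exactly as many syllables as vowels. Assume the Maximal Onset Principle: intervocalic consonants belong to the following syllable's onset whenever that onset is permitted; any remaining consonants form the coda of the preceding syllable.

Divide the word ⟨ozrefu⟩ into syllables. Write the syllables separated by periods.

Vowels present: o, e, u; each is a nucleus, giving 3 syllables.
Between /o/ (V1) and /e/ (V2): /zr/; trying suffixes from longest down, /r/ is the first permitted one, so coda /z/ | onset /r/.
Between /e/ (V2) and /u/ (V3): /f/ → onset of the next syllable (single consonants are always licit onsets).

oz.re.fu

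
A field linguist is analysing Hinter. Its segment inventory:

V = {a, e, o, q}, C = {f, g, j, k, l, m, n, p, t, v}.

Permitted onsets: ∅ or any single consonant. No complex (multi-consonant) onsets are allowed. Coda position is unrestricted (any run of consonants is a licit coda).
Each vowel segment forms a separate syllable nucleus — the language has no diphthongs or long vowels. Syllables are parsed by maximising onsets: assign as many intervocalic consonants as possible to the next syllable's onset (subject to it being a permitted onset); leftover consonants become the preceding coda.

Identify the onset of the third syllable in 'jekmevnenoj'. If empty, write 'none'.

n

The vowels are e, e, e, o — 4 nuclei, so 4 syllables.
/e…e/ gap (V1→V2): cluster /km/ — the longest permitted-onset suffix is /m/; onset = /m/, preceding coda = /k/.
/e…e/ gap (V2→V3): /vn/; trying suffixes from longest down, /n/ is the first permitted one, so coda /v/ | onset /n/.
/e…o/ gap (V3→V4): just /n/ — single C goes to the following onset.
Syllabification: jek.mev.ne.noj.
Syllable 3 is /ne/: onset /n/, nucleus /e/, coda ∅.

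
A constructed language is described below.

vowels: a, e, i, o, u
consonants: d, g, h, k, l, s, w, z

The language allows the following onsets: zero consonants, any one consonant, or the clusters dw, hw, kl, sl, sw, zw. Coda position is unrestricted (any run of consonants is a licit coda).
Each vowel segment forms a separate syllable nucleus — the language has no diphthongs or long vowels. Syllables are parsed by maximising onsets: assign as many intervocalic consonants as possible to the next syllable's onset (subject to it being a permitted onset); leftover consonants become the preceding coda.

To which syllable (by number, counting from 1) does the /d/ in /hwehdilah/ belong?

2

Nuclei (vowels): e, i, a → 3 syllables.
Between /e/ (V1) and /i/ (V2): /hd/; trying suffixes from longest down, /d/ is the first permitted one, so coda /h/ | onset /d/.
Between /i/ (V2) and /a/ (V3): just /l/ — single C goes to the following onset.
Putting it together: hweh.di.lah.
The /d/ is in the onset of syllable 2 (/di/).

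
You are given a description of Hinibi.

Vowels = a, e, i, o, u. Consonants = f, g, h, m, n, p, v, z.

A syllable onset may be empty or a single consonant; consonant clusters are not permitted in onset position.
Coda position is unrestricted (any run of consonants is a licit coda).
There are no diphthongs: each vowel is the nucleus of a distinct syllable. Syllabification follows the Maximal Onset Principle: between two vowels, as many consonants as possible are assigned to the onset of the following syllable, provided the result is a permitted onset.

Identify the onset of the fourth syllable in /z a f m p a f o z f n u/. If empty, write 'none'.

n

The vowels are a, a, o, u — 4 nuclei, so 4 syllables.
Between /a/ (V1) and /a/ (V2): /fmp/ — longest licit onset from the right is /p/, leaving /fm/ as coda.
Between /a/ (V2) and /o/ (V3): /f/ is a single consonant, so it becomes the next onset.
Between /o/ (V3) and /u/ (V4): cluster /zfn/ — the longest permitted-onset suffix is /n/; onset = /n/, preceding coda = /zf/.
Putting it together: zafm.pa.fozf.nu.
Syllable 4 is /nu/: onset /n/, nucleus /u/, coda ∅.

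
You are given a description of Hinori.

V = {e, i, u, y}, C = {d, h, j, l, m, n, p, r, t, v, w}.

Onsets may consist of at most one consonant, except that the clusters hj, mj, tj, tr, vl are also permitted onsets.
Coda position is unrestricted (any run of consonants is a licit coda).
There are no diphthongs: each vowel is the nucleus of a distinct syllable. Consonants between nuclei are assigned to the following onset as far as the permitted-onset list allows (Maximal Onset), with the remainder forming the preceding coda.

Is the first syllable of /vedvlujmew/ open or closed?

closed

The vowels are e, u, e — 3 nuclei, so 3 syllables.
σ1/σ2 boundary: cluster /dvl/ — the longest permitted-onset suffix is /vl/; onset = /vl/, preceding coda = /d/.
σ2/σ3 boundary: cluster /jm/ — the longest permitted-onset suffix is /m/; onset = /m/, preceding coda = /j/.
So the parse is ved.vluj.mew.
Syllable 1 is /ved/ with coda /d/, so it is closed.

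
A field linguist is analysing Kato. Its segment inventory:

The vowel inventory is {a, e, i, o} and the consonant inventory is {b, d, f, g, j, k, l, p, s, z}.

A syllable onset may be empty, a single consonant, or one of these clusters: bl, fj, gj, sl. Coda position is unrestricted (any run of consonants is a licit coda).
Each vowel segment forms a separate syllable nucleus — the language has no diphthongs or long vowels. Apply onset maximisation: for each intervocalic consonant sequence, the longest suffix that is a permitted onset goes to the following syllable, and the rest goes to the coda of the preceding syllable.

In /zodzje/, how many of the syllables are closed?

1

Vowels present: o, e; each is a nucleus, giving 2 syllables.
V1 /o/ – V2 /e/: /dzj/ — longest licit onset from the right is /j/, leaving /dz/ as coda.
Putting it together: zodz.je.
Classifying each syllable: /zodz/ (closed), /je/ (open).
Closed syllables: 1.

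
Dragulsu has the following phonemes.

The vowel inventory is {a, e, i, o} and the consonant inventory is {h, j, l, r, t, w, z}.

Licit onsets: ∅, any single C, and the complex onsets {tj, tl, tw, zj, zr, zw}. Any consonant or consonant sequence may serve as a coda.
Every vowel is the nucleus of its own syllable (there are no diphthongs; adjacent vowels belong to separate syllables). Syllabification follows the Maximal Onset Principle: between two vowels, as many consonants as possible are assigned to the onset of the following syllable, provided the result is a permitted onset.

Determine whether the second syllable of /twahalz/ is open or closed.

The vowels are a, a — 2 nuclei, so 2 syllables.
σ1/σ2 boundary: /h/ is a single consonant, so it becomes the next onset.
Putting it together: twa.halz.
Syllable 2 is /halz/ with coda /lz/, so it is closed.

closed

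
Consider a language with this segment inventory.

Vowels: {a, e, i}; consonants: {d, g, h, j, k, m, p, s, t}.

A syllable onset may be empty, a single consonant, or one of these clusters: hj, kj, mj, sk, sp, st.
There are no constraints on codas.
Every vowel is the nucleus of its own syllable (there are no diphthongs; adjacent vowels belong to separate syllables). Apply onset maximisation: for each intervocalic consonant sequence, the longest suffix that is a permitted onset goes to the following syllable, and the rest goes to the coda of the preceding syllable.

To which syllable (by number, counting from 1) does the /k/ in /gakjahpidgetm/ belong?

Vowels present: a, a, i, e; each is a nucleus, giving 4 syllables.
/a…a/ gap (V1→V2): /kj/ — entire cluster is a permitted onset → onset /kj/, coda ∅.
/a…i/ gap (V2→V3): /hp/ — longest licit onset from the right is /p/, leaving /h/ as coda.
/i…e/ gap (V3→V4): /dg/; trying suffixes from longest down, /g/ is the first permitted one, so coda /d/ | onset /g/.
Syllabification: ga.kjah.pid.getm.
The /k/ is in the onset of syllable 2 (/kjah/).

2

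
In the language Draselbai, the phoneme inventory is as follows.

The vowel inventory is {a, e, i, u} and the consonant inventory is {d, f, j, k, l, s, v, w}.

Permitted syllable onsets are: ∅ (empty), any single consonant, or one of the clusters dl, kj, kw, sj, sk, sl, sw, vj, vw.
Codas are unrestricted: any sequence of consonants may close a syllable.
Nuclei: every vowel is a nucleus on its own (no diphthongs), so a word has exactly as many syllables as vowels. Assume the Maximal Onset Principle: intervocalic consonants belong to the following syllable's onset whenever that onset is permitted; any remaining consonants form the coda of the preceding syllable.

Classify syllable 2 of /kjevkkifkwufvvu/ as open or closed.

closed

Nuclei (vowels): e, i, u, u → 4 syllables.
/e…i/ gap (V1→V2): /vkk/ splits as /vk/ + /k/ (/k/ is the longest suffix that is a licit onset).
/i…u/ gap (V2→V3): /fkw/ splits as /f/ + /kw/ (/kw/ is the longest suffix that is a licit onset).
/u…u/ gap (V3→V4): /fvv/ — longest licit onset from the right is /v/, leaving /fv/ as coda.
Result: kjevk.kif.kwufv.vu.
Syllable 2 is /kif/ with coda /f/, so it is closed.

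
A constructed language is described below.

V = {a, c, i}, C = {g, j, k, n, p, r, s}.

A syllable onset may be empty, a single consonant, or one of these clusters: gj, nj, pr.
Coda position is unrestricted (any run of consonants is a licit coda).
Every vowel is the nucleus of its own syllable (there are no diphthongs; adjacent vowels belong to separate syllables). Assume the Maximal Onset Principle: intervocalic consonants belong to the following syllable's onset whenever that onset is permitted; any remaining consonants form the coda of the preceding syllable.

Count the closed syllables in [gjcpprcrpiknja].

The vowels are c, c, i, a — 4 nuclei, so 4 syllables.
V1 /c/ – V2 /c/: /ppr/; trying suffixes from longest down, /pr/ is the first permitted one, so coda /p/ | onset /pr/.
V2 /c/ – V3 /i/: /rp/; trying suffixes from longest down, /p/ is the first permitted one, so coda /r/ | onset /p/.
V3 /i/ – V4 /a/: /knj/; trying suffixes from longest down, /nj/ is the first permitted one, so coda /k/ | onset /nj/.
Result: gjcp.prcr.pik.nja.
Classifying each syllable: /gjcp/ (closed), /prcr/ (closed), /pik/ (closed), /nja/ (open).
Closed syllables: 3.

3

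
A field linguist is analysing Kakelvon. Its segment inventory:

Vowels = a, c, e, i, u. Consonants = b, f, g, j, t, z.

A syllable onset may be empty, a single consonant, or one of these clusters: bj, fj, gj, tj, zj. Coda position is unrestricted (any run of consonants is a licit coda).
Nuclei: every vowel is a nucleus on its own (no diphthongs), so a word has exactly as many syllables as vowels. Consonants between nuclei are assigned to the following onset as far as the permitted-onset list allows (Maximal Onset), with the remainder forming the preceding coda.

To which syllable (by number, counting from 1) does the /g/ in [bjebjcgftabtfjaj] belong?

2

Vowels present: e, c, a, a; each is a nucleus, giving 4 syllables.
Between /e/ (V1) and /c/ (V2): cluster /bj/ — /bj/ is itself a permitted onset, so the whole cluster goes right; preceding coda = ∅.
Between /c/ (V2) and /a/ (V3): /gft/ — longest licit onset from the right is /t/, leaving /gf/ as coda.
Between /a/ (V3) and /a/ (V4): /btfj/ — longest licit onset from the right is /fj/, leaving /bt/ as coda.
So the parse is bje.bjcgf.tabt.fjaj.
The /g/ is in the coda of syllable 2 (/bjcgf/).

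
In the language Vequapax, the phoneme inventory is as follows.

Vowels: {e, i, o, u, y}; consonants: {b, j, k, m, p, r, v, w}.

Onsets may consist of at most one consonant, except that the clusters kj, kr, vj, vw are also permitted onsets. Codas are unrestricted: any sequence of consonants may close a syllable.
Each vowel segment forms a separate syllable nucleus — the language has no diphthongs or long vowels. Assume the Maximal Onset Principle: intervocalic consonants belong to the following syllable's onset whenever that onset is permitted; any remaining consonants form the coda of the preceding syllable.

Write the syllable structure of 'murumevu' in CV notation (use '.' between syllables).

CV.CV.CV.CV

The vowels are u, u, e, u — 4 nuclei, so 4 syllables.
/u…u/ gap (V1→V2): just /r/ — single C goes to the following onset.
/u…e/ gap (V2→V3): /m/ → onset of the next syllable (single consonants are always licit onsets).
/e…u/ gap (V3→V4): /v/ is a single consonant, so it becomes the next onset.
Putting it together: mu.ru.me.vu.
Mapping each syllable to C/V: /mu/ → CV, /ru/ → CV, /me/ → CV, /vu/ → CV.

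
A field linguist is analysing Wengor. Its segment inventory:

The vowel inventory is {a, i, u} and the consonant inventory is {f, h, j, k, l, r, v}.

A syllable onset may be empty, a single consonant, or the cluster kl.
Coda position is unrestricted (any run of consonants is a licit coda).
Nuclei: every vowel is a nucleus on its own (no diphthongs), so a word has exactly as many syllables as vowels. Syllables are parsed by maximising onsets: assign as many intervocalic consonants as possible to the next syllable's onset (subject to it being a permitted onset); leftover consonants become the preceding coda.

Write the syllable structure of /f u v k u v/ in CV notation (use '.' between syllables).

CVC.CVC

Nuclei (vowels): u, u → 2 syllables.
V1 /u/ – V2 /u/: cluster /vk/ — the longest permitted-onset suffix is /k/; onset = /k/, preceding coda = /v/.
Putting it together: fuv.kuv.
Mapping each syllable to C/V: /fuv/ → CVC, /kuv/ → CVC.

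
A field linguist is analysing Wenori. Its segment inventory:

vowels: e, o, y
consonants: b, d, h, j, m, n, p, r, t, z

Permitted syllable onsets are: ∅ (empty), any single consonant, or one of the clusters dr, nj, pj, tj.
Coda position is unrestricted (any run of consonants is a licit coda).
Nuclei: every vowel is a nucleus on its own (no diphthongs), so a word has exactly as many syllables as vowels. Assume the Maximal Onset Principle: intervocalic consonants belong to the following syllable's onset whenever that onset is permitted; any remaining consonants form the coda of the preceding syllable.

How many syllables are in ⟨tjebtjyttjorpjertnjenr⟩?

5

Nuclei (vowels): e, y, o, e, e → 5 syllables.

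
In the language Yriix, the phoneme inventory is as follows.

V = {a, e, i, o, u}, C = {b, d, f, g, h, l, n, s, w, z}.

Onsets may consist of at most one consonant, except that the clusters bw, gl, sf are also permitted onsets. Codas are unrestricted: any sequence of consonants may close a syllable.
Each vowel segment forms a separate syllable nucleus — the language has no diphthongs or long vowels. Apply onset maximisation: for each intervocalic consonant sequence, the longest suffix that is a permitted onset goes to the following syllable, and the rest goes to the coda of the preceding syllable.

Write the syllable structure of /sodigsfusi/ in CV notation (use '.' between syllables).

CV.CVC.CCV.CV

Nuclei (vowels): o, i, u, i → 4 syllables.
V1 /o/ – V2 /i/: /d/ is a single consonant, so it becomes the next onset.
V2 /i/ – V3 /u/: cluster /gsf/ — the longest permitted-onset suffix is /sf/; onset = /sf/, preceding coda = /g/.
V3 /u/ – V4 /i/: /s/ → onset of the next syllable (single consonants are always licit onsets).
So the parse is so.dig.sfu.si.
Mapping each syllable to C/V: /so/ → CV, /dig/ → CVC, /sfu/ → CCV, /si/ → CV.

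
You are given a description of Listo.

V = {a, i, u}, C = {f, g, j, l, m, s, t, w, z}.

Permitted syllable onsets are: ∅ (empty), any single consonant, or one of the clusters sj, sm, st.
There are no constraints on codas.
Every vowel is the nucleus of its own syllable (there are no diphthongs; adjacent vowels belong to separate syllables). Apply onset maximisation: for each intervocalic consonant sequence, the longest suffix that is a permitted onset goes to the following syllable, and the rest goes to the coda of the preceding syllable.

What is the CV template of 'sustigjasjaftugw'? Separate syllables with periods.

The vowels are u, i, a, a, u — 5 nuclei, so 5 syllables.
Between /u/ (V1) and /i/ (V2): cluster /st/ — /st/ is itself a permitted onset, so the whole cluster goes right; preceding coda = ∅.
Between /i/ (V2) and /a/ (V3): /gj/ — longest licit onset from the right is /j/, leaving /g/ as coda.
Between /a/ (V3) and /a/ (V4): /sj/ — entire cluster is a permitted onset → onset /sj/, coda ∅.
Between /a/ (V4) and /u/ (V5): /ft/ splits as /f/ + /t/ (/t/ is the longest suffix that is a licit onset).
Putting it together: su.stig.ja.sjaf.tugw.
Mapping each syllable to C/V: /su/ → CV, /stig/ → CCVC, /ja/ → CV, /sjaf/ → CCVC, /tugw/ → CVCC.

CV.CCVC.CV.CCVC.CVCC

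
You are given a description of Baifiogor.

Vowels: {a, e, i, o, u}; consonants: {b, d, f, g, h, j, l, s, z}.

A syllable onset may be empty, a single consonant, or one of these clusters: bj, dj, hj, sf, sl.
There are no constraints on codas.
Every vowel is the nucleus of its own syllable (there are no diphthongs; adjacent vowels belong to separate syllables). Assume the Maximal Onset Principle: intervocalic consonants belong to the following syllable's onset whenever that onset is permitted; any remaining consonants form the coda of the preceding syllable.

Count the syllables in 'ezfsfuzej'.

Vowels present: e, u, e; each is a nucleus, giving 3 syllables.

3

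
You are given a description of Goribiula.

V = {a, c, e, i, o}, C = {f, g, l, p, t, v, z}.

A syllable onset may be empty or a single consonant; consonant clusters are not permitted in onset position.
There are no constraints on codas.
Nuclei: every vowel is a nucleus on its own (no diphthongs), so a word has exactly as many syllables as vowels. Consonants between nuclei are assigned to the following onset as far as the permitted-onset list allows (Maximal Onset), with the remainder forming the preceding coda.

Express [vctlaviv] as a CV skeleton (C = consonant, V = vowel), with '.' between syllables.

CVC.CV.CVC

Nuclei (vowels): c, a, i → 3 syllables.
V1 /c/ – V2 /a/: /tl/ — longest licit onset from the right is /l/, leaving /t/ as coda.
V2 /a/ – V3 /i/: /v/ → onset of the next syllable (single consonants are always licit onsets).
Syllabification: vct.la.viv.
Mapping each syllable to C/V: /vct/ → CVC, /la/ → CV, /viv/ → CVC.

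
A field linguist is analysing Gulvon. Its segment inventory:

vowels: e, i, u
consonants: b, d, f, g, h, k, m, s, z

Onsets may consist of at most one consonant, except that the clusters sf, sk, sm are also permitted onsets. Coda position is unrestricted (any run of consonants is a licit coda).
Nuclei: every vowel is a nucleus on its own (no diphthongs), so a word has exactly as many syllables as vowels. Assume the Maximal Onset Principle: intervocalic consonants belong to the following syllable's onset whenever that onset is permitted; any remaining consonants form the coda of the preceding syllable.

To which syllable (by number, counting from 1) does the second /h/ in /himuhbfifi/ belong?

2

The vowels are i, u, i, i — 4 nuclei, so 4 syllables.
σ1/σ2 boundary: /m/ is a single consonant, so it becomes the next onset.
σ2/σ3 boundary: /hbf/ splits as /hb/ + /f/ (/f/ is the longest suffix that is a licit onset).
σ3/σ4 boundary: /f/ is a single consonant, so it becomes the next onset.
So the parse is hi.muhb.fi.fi.
The second /h/ is in the coda of syllable 2 (/muhb/).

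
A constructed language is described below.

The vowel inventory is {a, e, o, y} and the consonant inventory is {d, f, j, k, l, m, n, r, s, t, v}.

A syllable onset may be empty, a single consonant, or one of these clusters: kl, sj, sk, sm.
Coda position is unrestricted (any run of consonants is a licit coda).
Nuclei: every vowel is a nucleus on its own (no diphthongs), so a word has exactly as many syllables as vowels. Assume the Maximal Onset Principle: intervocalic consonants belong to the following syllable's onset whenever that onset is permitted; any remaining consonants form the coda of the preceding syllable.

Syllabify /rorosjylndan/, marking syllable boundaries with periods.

The vowels are o, o, y, a — 4 nuclei, so 4 syllables.
Between /o/ (V1) and /o/ (V2): /r/ → onset of the next syllable (single consonants are always licit onsets).
Between /o/ (V2) and /y/ (V3): /sj/ — entire cluster is a permitted onset → onset /sj/, coda ∅.
Between /y/ (V3) and /a/ (V4): cluster /lnd/ — the longest permitted-onset suffix is /d/; onset = /d/, preceding coda = /ln/.

ro.ro.sjyln.dan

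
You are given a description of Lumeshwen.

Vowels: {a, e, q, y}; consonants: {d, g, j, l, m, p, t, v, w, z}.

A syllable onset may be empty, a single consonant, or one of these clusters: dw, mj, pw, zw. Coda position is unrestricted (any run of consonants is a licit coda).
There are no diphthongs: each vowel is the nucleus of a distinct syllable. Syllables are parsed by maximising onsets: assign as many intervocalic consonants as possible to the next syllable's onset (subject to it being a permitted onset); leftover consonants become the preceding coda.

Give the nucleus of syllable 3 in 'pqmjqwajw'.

Vowels present: q, q, a; each is a nucleus, giving 3 syllables.
The third nucleus (vowel 3 from the left) is /a/.

a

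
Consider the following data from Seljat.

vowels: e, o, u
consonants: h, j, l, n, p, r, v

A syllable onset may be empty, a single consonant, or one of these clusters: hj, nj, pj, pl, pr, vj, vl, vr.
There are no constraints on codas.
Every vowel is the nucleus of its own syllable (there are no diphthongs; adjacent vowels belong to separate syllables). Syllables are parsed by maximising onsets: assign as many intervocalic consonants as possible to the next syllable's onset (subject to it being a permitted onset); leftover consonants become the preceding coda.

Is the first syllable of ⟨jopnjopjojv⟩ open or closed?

closed

The vowels are o, o, o — 3 nuclei, so 3 syllables.
Between /o/ (V1) and /o/ (V2): cluster /pnj/ — the longest permitted-onset suffix is /nj/; onset = /nj/, preceding coda = /p/.
Between /o/ (V2) and /o/ (V3): cluster /pj/ — /pj/ is itself a permitted onset, so the whole cluster goes right; preceding coda = ∅.
Putting it together: jop.njo.pjojv.
Syllable 1 is /jop/ with coda /p/, so it is closed.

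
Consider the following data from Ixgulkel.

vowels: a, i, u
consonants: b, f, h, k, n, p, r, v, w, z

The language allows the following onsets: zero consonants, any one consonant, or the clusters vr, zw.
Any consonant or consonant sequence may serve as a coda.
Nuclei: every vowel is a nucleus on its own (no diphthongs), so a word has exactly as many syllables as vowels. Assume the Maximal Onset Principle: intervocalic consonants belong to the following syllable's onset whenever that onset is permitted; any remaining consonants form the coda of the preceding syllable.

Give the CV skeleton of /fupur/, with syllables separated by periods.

CV.CVC

The vowels are u, u — 2 nuclei, so 2 syllables.
Between /u/ (V1) and /u/ (V2): /p/ → onset of the next syllable (single consonants are always licit onsets).
Result: fu.pur.
Mapping each syllable to C/V: /fu/ → CV, /pur/ → CVC.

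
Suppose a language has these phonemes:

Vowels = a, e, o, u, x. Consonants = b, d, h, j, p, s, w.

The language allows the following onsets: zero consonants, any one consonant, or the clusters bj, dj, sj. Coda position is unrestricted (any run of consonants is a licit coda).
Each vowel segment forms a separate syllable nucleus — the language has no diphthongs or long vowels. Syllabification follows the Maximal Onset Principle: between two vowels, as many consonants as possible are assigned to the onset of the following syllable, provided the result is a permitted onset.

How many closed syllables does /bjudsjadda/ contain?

The vowels are u, a, a — 3 nuclei, so 3 syllables.
Between /u/ (V1) and /a/ (V2): /dsj/ splits as /d/ + /sj/ (/sj/ is the longest suffix that is a licit onset).
Between /a/ (V2) and /a/ (V3): /dd/ splits as /d/ + /d/ (/d/ is the longest suffix that is a licit onset).
Result: bjud.sjad.da.
Classifying each syllable: /bjud/ (closed), /sjad/ (closed), /da/ (open).
Closed syllables: 2.

2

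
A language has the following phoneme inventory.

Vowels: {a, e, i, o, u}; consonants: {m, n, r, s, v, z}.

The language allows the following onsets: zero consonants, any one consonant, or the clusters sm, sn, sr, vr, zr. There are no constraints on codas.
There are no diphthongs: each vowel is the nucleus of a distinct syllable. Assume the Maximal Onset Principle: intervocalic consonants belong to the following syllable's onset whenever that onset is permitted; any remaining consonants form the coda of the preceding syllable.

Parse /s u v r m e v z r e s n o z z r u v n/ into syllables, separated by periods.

Nuclei (vowels): u, e, e, o, u → 5 syllables.
Between /u/ (V1) and /e/ (V2): /vrm/ — longest licit onset from the right is /m/, leaving /vr/ as coda.
Between /e/ (V2) and /e/ (V3): /vzr/ splits as /v/ + /zr/ (/zr/ is the longest suffix that is a licit onset).
Between /e/ (V3) and /o/ (V4): /sn/ — entire cluster is a permitted onset → onset /sn/, coda ∅.
Between /o/ (V4) and /u/ (V5): /zzr/; trying suffixes from longest down, /zr/ is the first permitted one, so coda /z/ | onset /zr/.

suvr.mev.zre.snoz.zruvn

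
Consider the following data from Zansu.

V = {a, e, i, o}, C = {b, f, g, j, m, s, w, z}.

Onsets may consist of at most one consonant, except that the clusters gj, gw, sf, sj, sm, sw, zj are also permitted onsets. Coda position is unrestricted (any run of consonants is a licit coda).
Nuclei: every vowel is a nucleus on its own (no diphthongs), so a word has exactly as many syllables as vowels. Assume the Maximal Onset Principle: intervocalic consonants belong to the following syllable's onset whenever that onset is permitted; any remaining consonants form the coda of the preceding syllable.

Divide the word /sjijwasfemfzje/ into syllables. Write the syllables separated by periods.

sjij.wa.sfemf.zje

Nuclei (vowels): i, a, e, e → 4 syllables.
/i…a/ gap (V1→V2): /jw/; trying suffixes from longest down, /w/ is the first permitted one, so coda /j/ | onset /w/.
/a…e/ gap (V2→V3): /sf/ is a licit onset in full, so it all attaches to the next syllable.
/e…e/ gap (V3→V4): /mfzj/; trying suffixes from longest down, /zj/ is the first permitted one, so coda /mf/ | onset /zj/.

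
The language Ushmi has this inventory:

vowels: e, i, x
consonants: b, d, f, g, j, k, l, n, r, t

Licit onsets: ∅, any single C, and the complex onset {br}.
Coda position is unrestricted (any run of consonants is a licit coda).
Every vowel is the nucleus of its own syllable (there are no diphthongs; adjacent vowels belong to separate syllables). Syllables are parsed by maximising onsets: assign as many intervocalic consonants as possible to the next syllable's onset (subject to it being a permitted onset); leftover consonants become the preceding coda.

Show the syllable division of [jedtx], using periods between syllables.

jed.tx

The vowels are e, x — 2 nuclei, so 2 syllables.
Between /e/ (V1) and /x/ (V2): /dt/ splits as /d/ + /t/ (/t/ is the longest suffix that is a licit onset).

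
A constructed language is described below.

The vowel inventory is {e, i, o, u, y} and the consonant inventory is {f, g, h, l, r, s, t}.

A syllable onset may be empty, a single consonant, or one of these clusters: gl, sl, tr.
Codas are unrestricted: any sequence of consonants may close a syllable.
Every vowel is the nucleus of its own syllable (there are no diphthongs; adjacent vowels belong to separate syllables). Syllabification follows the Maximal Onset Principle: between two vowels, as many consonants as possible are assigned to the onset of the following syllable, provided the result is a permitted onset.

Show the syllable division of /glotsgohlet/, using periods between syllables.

glots.goh.let

Vowels present: o, o, e; each is a nucleus, giving 3 syllables.
σ1/σ2 boundary: /tsg/ — longest licit onset from the right is /g/, leaving /ts/ as coda.
σ2/σ3 boundary: /hl/ — longest licit onset from the right is /l/, leaving /h/ as coda.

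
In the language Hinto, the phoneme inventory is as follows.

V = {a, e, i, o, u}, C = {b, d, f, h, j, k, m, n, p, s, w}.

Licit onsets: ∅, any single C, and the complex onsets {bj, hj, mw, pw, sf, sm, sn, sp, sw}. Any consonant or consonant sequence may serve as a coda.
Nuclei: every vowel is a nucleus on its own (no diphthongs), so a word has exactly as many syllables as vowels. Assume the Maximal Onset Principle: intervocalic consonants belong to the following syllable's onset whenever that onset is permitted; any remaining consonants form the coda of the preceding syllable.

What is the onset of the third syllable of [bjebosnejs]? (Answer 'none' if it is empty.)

Nuclei (vowels): e, o, e → 3 syllables.
/e…o/ gap (V1→V2): /b/ → onset of the next syllable (single consonants are always licit onsets).
/o…e/ gap (V2→V3): cluster /sn/ — /sn/ is itself a permitted onset, so the whole cluster goes right; preceding coda = ∅.
Putting it together: bje.bo.snejs.
Syllable 3 is /snejs/: onset /sn/, nucleus /e/, coda /js/.

sn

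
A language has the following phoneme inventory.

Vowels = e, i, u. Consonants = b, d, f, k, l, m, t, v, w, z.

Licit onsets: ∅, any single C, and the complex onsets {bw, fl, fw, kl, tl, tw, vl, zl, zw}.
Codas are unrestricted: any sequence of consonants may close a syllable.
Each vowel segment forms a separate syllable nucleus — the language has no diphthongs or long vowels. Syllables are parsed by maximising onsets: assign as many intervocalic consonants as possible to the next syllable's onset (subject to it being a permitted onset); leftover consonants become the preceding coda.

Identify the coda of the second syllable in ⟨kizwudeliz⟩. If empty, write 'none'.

Vowels present: i, u, e, i; each is a nucleus, giving 4 syllables.
V1 /i/ – V2 /u/: cluster /zw/ — /zw/ is itself a permitted onset, so the whole cluster goes right; preceding coda = ∅.
V2 /u/ – V3 /e/: just /d/ — single C goes to the following onset.
V3 /e/ – V4 /i/: /l/ → onset of the next syllable (single consonants are always licit onsets).
Result: ki.zwu.de.liz.
Syllable 2 is /zwu/: onset /zw/, nucleus /u/, coda ∅.

none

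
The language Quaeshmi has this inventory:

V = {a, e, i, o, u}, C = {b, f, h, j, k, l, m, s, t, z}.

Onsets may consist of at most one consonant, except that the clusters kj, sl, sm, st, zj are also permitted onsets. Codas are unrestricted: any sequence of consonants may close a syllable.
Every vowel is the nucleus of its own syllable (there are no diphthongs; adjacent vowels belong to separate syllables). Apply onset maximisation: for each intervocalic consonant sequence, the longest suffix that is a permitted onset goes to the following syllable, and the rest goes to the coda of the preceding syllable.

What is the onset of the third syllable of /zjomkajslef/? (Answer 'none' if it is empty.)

Vowels present: o, a, e; each is a nucleus, giving 3 syllables.
σ1/σ2 boundary: cluster /mk/ — the longest permitted-onset suffix is /k/; onset = /k/, preceding coda = /m/.
σ2/σ3 boundary: /jsl/ splits as /j/ + /sl/ (/sl/ is the longest suffix that is a licit onset).
So the parse is zjom.kaj.slef.
Syllable 3 is /slef/: onset /sl/, nucleus /e/, coda /f/.

sl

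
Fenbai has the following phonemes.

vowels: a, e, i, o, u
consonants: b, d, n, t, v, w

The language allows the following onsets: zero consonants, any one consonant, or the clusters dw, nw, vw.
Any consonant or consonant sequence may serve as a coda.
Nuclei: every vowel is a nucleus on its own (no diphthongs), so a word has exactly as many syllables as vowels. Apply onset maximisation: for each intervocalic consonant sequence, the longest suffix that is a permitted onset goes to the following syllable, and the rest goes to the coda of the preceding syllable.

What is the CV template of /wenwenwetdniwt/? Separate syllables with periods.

CV.CCV.CCVCC.CVCC

Vowels present: e, e, e, i; each is a nucleus, giving 4 syllables.
Between /e/ (V1) and /e/ (V2): /nw/ — entire cluster is a permitted onset → onset /nw/, coda ∅.
Between /e/ (V2) and /e/ (V3): /nw/ is a licit onset in full, so it all attaches to the next syllable.
Between /e/ (V3) and /i/ (V4): /tdn/; trying suffixes from longest down, /n/ is the first permitted one, so coda /td/ | onset /n/.
Result: we.nwe.nwetd.niwt.
Mapping each syllable to C/V: /we/ → CV, /nwe/ → CCV, /nwetd/ → CCVCC, /niwt/ → CVCC.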